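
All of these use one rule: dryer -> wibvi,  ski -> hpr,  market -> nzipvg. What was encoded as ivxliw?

record

Each letter is replaced by its mirror in the alphabet: a↔z, b↔y, c↔x, and so on (the Atbash cipher).
Decoding ivxliw: i↔r, v↔e, x↔c, l↔o, i↔r, w↔d.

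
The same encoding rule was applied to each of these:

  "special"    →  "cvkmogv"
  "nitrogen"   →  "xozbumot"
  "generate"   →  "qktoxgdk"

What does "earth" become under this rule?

Shifts by position in special: pos 0: s→c (+10), pos 1: p→v (+6), pos 2: e→k (+6), pos 3: c→m (+10), pos 4: i→o (+6), pos 5: a→g (+6) — repeating every 3. A repeating key of period 3 is used — shifts +10, +6, +6 over and over.
On earth: e+10=o, a+6=g, r+6=x, t+10=d, h+6=n.

ogxdn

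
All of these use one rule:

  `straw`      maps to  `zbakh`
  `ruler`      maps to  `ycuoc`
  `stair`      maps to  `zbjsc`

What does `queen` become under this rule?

In straw: s→z is +7, t→b is +8, r→a is +9, a→k is +10 — the shift increases by 1 each position. Letter i (0-indexed) is shifted by i+7, so successive shifts are 7, 8, 9, ….
Applying it to queen: q+7=x, u+8=c, e+9=n, e+10=o, n+11=y.

xcnoy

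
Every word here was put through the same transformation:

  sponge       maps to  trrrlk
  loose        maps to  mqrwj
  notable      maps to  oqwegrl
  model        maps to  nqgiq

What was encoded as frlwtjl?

episode

In sponge: s→t is +1, p→r is +2, o→r is +3, n→r is +4 — the shift increases by 1 each position. Each letter shifts forward by (position + 1), i.e. 1, 2, 3, … — the shift grows by one for each successive letter.
Undoing it on frlwtjl: f−1=e, r−2=p, l−3=i, w−4=s, t−5=o, j−6=d, l−7=e.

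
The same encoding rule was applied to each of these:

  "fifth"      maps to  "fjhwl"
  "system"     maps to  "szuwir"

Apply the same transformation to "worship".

In fifth: f→f is +0, i→j is +1, f→h is +2, t→w is +3 — the shift increases by 1 each position. Each letter shifts forward by its position index (0, 1, 2, …) — the shift grows by one for each successive letter.
On worship: w+0=w, o+1=p, r+2=t, s+3=v, h+4=l, i+5=n, p+6=v.

wptvlnv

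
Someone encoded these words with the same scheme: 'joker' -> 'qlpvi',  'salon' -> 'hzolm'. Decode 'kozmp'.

Letters are reflected about the middle of the alphabet (position → 25−position): Atbash.
Decoding kozmp: k↔p, o↔l, z↔a, m↔n, p↔k.

plank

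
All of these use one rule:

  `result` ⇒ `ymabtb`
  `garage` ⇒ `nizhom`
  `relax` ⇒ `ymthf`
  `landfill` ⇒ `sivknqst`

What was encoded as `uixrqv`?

Shifts by position in result: pos 0: r→y (+7), pos 1: e→m (+8), pos 2: s→a (+8), pos 3: u→b (+7), pos 4: l→t (+8), pos 5: t→b (+8) — repeating every 3. It's a Vigenère-style cipher with numeric key [7,8,8]: position i shifts by key[i mod 3].
Reversing it on uixrqv: u−7=n, i−8=a, x−8=p, r−7=k, q−8=i, v−8=n.

napkin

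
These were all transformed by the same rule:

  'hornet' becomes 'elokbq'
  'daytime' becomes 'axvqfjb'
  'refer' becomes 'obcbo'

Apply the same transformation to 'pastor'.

mxpqlo

Compare letters: h→e is +23, o→l is +23, r→o is +23 — a constant shift. It's a constant shift of +23 (ROT23).
For pastor: p+23=m, a+23=x, s+23=p, t+23=q, o+23=l, r+23=o.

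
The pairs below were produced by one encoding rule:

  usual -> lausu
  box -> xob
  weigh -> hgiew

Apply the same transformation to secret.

terces

It's just the letters in reverse order.
For secret: reverse → terces.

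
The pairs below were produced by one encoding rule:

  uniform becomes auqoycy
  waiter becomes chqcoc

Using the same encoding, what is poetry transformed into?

vvmcbj

In uniform: u→a is +6, n→u is +7, i→q is +8, f→o is +9 — the shift increases by 1 each position. Letter i (0-indexed) is shifted by i+6, so successive shifts are 6, 7, 8, ….
For poetry: p+6=v, o+7=v, e+8=m, t+9=c, r+10=b, y+11=j.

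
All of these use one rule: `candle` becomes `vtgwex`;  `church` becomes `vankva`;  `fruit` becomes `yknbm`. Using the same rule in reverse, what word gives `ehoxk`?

Compare letters: c→v is +19, a→t is +19, n→g is +19 — a constant shift. This is a Caesar cipher with shift 19.
Reversing it on ehoxk: e−19=l, h−19=o, o−19=v, x−19=e, k−19=r.

lover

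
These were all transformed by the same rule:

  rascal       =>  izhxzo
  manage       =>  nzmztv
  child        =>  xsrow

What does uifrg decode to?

Each pair mirrors across the alphabet (r↔i, a↔z, s↔h): positions sum to 25. This is the alphabet-reversal cipher (Atbash): a becomes z, b becomes y, etc.
Decoding uifrg: u↔f, i↔r, f↔u, r↔i, g↔t.

fruit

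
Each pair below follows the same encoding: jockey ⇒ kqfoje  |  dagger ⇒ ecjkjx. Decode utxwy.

In jockey: j→k is +1, o→q is +2, c→f is +3, k→o is +4 — the shift increases by 1 each position. The shift increases by 1 at each position, starting from +1: 1, 2, 3, ….
Undoing it on utxwy: u−1=t, t−2=r, x−3=u, w−4=s, y−5=t.

trust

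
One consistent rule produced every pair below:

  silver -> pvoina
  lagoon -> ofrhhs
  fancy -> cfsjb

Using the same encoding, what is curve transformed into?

jtain

Treating letters as 0–25, the rule is x ↦ 15x + 5 (mod 26).
On curve: c(2)→15·2+5≡9=j; u(20)→15·20+5≡19=t; r(17)→15·17+5≡0=a; v(21)→15·21+5≡8=i; e(4)→15·4+5≡13=n (all mod 26).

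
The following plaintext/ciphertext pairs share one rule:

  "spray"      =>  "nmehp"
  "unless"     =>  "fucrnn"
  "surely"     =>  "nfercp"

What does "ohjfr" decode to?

vague

This is an affine cipher: with a=0,…,z=25, each position x becomes (9x+7) mod 26.
Decoding ohjfr: o(14)→3·(14−7)≡21=v; h(7)→3·(7−7)≡0=a; j(9)→3·(9−7)≡6=g; f(5)→3·(5−7)≡20=u; r(17)→3·(17−7)≡4=e (all mod 26).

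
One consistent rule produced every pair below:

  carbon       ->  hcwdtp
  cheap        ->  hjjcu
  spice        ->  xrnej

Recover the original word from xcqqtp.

Shifts by position in carbon: pos 0: c→h (+5), pos 1: a→c (+2), pos 2: r→w (+5), pos 3: b→d (+2) — repeating every 2. The shifts repeat in a cycle of length 2: positions 0,1,… shift by +5, +2, then the pattern repeats.
Decoding xcqqtp: x−5=s, c−2=a, q−5=l, q−2=o, t−5=o, p−2=n.

saloon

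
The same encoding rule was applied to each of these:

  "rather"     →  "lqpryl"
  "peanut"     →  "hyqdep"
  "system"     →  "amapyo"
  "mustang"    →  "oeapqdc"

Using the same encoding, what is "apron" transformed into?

qhlsd

Treating letters as 0–25, the rule is x ↦ 15x + 16 (mod 26).
On apron: a(0)→15·0+16≡16=q; p(15)→15·15+16≡7=h; r(17)→15·17+16≡11=l; o(14)→15·14+16≡18=s; n(13)→15·13+16≡3=d (all mod 26).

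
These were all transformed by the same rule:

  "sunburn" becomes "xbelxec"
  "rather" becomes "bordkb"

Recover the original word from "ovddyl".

The output letters match the input read backwards, each shifted +10: sunburn reversed is nrubnus. Two steps: reverse the string, then apply a Caesar shift of +10.
Decoding ovddyl: shift back: o−10=e, v−10=l, d−10=t, d−10=t, y−10=o, l−10=b → elttob; then reverse → bottle.

bottle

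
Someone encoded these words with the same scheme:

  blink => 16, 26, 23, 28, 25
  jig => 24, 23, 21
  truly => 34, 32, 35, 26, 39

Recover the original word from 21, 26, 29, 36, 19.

b is letter #2 and maps to 16: an offset of 14. Letters become their 1-based position plus 14 (so a→15, b→16, …).
Undoing it on 21, 26, 29, 36, 19: 21→(21−14)÷1=7=g, 26→(26−14)÷1=12=l, 29→(29−14)÷1=15=o, 36→(36−14)÷1=22=v, 19→(19−14)÷1=5=e.

glove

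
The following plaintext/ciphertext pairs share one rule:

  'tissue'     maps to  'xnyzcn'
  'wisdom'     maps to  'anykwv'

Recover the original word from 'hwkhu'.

In tissue: t→x is +4, i→n is +5, s→y is +6, s→z is +7 — the shift increases by 1 each position. Each letter shifts forward by (position + 4), i.e. 4, 5, 6, … — the shift grows by one for each successive letter.
Decoding hwkhu: h−4=d, w−5=r, k−6=e, h−7=a, u−8=m.

dream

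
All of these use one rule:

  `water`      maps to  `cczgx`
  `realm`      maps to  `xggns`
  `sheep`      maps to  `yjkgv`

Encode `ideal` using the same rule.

The shifts repeat in a cycle of length 2: positions 0,1,… shift by +6, +2, then the pattern repeats.
For ideal: i+6=o, d+2=f, e+6=k, a+2=c, l+6=r.

ofkcr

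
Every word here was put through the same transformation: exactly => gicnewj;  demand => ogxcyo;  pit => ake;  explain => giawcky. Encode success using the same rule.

dwnngdd

The shift depends on letter class: consonant x→i is +11, but vowel e→g is +2. Two shifts are in play — +2 for a/e/i/o/u, +11 for every other letter.
For success: s(cons)+11=d, u(vowel)+2=w, c(cons)+11=n, c(cons)+11=n, e(vowel)+2=g, s(cons)+11=d, s(cons)+11=d.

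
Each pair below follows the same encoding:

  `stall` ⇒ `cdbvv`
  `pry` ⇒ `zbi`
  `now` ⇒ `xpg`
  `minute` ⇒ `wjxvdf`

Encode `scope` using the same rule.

cmpzf

The shift depends on letter class: consonant s→c is +10, but vowel a→b is +1. Vowels shift forward by 1 and consonants shift forward by 10.
Applying it to scope: s(cons)+10=c, c(cons)+10=m, o(vowel)+1=p, p(cons)+10=z, e(vowel)+1=f.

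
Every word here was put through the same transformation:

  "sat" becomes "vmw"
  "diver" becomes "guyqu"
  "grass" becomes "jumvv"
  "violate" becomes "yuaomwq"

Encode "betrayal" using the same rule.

eqwumbmo

The shift depends on letter class: consonant s→v is +3, but vowel a→m is +12. Vowels shift forward by 12 and consonants shift forward by 3.
For betrayal: b(cons)+3=e, e(vowel)+12=q, t(cons)+3=w, r(cons)+3=u, a(vowel)+12=m, y(cons)+3=b, a(vowel)+12=m, l(cons)+3=o.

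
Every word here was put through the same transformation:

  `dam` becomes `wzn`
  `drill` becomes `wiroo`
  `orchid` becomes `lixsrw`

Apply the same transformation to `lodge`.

Each pair mirrors across the alphabet (d↔w, a↔z, m↔n): positions sum to 25. This is the alphabet-reversal cipher (Atbash): a becomes z, b becomes y, etc.
For lodge: l↔o, o↔l, d↔w, g↔t, e↔v.

olwtv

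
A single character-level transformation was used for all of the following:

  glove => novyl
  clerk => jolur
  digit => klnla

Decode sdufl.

It's a Vigenère-style cipher with numeric key [7,3]: position i shifts by key[i mod 2].
Reversing it on sdufl: s−7=l, d−3=a, u−7=n, f−3=c, l−7=e.

lance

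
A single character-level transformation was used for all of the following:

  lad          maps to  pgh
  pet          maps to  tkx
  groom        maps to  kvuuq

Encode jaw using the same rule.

The shift depends on letter class: consonant l→p is +4, but vowel a→g is +6. The rule splits by letter class: vowels +6, consonants +4.
Applying it to jaw: j(cons)+4=n, a(vowel)+6=g, w(cons)+4=a.

nga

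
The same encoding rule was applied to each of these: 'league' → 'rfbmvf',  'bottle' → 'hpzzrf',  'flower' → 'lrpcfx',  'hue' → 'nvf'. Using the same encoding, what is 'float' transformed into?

The shift depends on letter class: consonant l→r is +6, but vowel e→f is +1. Two shifts are in play — +1 for a/e/i/o/u, +6 for every other letter.
For float: f(cons)+6=l, l(cons)+6=r, o(vowel)+1=p, a(vowel)+1=b, t(cons)+6=z.

lrpbz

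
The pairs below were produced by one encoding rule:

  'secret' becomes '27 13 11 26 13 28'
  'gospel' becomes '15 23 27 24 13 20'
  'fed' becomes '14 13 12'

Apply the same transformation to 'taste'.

28 9 27 28 13

The number is (letter's place in the alphabet, a=1) + 8.
On taste: t=20→28, a=1→9, s=19→27, t=20→28, e=5→13.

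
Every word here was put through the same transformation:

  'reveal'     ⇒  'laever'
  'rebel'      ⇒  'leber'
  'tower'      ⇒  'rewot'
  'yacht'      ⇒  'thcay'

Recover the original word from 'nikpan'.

The word is simply reversed.
Decoding nikpan: then reverse → napkin.

napkin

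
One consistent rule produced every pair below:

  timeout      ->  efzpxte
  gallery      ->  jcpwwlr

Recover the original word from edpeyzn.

The word is reversed, then every letter is shifted forward by 11.
Undoing it on edpeyzn: shift back: e−11=t, d−11=s, p−11=e, e−11=t, y−11=n, z−11=o, n−11=c → tsetnoc; then reverse → contest.

contest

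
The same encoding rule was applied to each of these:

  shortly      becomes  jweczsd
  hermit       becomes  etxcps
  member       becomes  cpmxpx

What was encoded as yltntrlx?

magician

The output letters match the input read backwards, each shifted +11: shortly reversed is yltrohs. Two steps: reverse the string, then apply a Caesar shift of +11.
Reversing it on yltntrlx: shift back: y−11=n, l−11=a, t−11=i, n−11=c, t−11=i, r−11=g, l−11=a, x−11=m → naicigam; then reverse → magician.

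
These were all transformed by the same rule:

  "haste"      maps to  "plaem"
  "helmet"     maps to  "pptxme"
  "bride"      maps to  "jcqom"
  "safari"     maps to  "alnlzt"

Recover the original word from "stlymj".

kidney

The shifts repeat in a cycle of length 2: positions 0,1,… shift by +8, +11, then the pattern repeats.
Reversing it on stlymj: s−8=k, t−11=i, l−8=d, y−11=n, m−8=e, j−11=y.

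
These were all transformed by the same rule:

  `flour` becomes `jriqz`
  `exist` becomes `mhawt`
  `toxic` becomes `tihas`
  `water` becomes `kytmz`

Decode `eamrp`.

f(5)→j(9) and l(11)→r(17) fit y≡23x+24 (mod 26); the inverse of 23 mod 26 is 17. Each letter's alphabet position (a=0..z=25) is mapped through 23·x+24 mod 26 — an affine cipher.
Undoing it on eamrp: e(4)→17·(4−24)≡24=y; a(0)→17·(0−24)≡8=i; m(12)→17·(12−24)≡4=e; r(17)→17·(17−24)≡11=l; p(15)→17·(15−24)≡3=d (all mod 26).

yield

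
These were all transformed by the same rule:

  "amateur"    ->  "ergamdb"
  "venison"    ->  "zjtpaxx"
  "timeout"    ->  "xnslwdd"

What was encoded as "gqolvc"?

client

In amateur: a→e is +4, m→r is +5, a→g is +6, t→a is +7 — the shift increases by 1 each position. The shift increases by 1 at each position, starting from +4: 4, 5, 6, ….
Decoding gqolvc: g−4=c, q−5=l, o−6=i, l−7=e, v−8=n, c−9=t.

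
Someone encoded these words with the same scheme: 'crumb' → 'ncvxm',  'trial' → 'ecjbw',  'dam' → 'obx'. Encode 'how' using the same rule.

Two shifts are in play — +1 for a/e/i/o/u, +11 for every other letter.
For how: h(cons)+11=s, o(vowel)+1=p, w(cons)+11=h.

sph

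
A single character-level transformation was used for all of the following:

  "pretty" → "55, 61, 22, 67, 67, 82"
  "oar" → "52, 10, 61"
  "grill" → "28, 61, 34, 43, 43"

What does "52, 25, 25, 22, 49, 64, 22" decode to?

With a=1..z=26, the number is 3·pos + 7.
Reversing it on 52, 25, 25, 22, 49, 64, 22: 52→(52−7)÷3=15=o, 25→(25−7)÷3=6=f, 25→(25−7)÷3=6=f, 22→(22−7)÷3=5=e, 49→(49−7)÷3=14=n, 64→(64−7)÷3=19=s, 22→(22−7)÷3=5=e.

offense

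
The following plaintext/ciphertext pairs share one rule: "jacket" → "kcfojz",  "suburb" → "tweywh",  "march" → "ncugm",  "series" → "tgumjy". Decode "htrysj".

The shift increases by 1 at each position, starting from +1: 1, 2, 3, ….
Reversing it on htrysj: h−1=g, t−2=r, r−3=o, y−4=u, s−5=n, j−6=d.

ground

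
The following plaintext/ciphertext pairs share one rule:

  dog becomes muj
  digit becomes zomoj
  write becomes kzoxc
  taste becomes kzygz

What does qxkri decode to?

clerk

Two steps: reverse the string, then apply a Caesar shift of +6.
Reversing it on qxkri: shift back: q−6=k, x−6=r, k−6=e, r−6=l, i−6=c → krelc; then reverse → clerk.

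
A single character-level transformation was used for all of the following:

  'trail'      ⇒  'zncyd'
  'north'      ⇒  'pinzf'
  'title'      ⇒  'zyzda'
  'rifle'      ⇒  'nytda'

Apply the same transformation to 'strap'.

t(19)→z(25) and r(17)→n(13) fit y≡19x+2 (mod 26); the inverse of 19 mod 26 is 11. Each letter's alphabet position (a=0..z=25) is mapped through 19·x+2 mod 26 — an affine cipher.
Applying it to strap: s(18)→19·18+2≡6=g; t(19)→19·19+2≡25=z; r(17)→19·17+2≡13=n; a(0)→19·0+2≡2=c; p(15)→19·15+2≡1=b (all mod 26).

gzncb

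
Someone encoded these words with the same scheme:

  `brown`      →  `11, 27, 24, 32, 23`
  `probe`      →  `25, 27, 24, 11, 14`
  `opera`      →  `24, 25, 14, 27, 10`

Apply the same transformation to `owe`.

24, 32, 14

Letters become their 1-based position plus 9 (so a→10, b→11, …).
On owe: o=15→24, w=23→32, e=5→14.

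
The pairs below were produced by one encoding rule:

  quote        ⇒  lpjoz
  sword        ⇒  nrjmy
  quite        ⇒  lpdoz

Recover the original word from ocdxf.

thick

Compare letters: q→l is +21, u→p is +21, o→j is +21 — a constant shift. Each letter is shifted forward by 21 in the alphabet (a Caesar shift of +21).
Reversing it on ocdxf: o−21=t, c−21=h, d−21=i, x−21=c, f−21=k.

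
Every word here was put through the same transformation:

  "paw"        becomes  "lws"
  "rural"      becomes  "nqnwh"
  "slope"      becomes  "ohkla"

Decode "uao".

It's a constant shift of +22 (ROT22).
Undoing it on uao: u−22=y, a−22=e, o−22=s.

yes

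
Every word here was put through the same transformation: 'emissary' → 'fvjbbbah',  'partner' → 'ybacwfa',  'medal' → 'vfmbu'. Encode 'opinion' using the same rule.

The shift depends on letter class: consonant m→v is +9, but vowel e→f is +1. The rule splits by letter class: vowels +1, consonants +9.
Applying it to opinion: o(vowel)+1=p, p(cons)+9=y, i(vowel)+1=j, n(cons)+9=w, i(vowel)+1=j, o(vowel)+1=p, n(cons)+9=w.

pyjwjpw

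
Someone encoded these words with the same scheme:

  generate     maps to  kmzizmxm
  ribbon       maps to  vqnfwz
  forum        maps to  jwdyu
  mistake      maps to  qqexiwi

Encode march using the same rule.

qidgp

The shifts repeat in a cycle of length 3: positions 0,1,… shift by +4, +8, +12, then the pattern repeats.
On march: m+4=q, a+8=i, r+12=d, c+4=g, h+8=p.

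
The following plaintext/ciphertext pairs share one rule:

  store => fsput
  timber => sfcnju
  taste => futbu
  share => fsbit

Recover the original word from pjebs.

radio

The output letters match the input read backwards, each shifted +1: store reversed is erots. The word is reversed, then every letter is shifted forward by 1.
Decoding pjebs: shift back: p−1=o, j−1=i, e−1=d, b−1=a, s−1=r → oidar; then reverse → radio.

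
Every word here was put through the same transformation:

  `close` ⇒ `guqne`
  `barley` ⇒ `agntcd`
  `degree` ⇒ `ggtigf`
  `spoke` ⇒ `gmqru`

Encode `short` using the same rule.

vtqju

The output letters match the input read backwards, each shifted +2: close reversed is esolc. The word is reversed, then every letter is shifted forward by 2.
On short: reverse → trohs; then shift: t+2=v, r+2=t, o+2=q, h+2=j, s+2=u.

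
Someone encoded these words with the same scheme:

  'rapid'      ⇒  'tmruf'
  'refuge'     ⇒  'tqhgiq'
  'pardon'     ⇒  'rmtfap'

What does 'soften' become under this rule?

The rule splits by letter class: vowels +12, consonants +2.
On soften: s(cons)+2=u, o(vowel)+12=a, f(cons)+2=h, t(cons)+2=v, e(vowel)+12=q, n(cons)+2=p.

uahvqp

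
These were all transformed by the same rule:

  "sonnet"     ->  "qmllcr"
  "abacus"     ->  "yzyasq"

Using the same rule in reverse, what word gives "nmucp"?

Compare letters: s→q is +24, o→m is +24, n→l is +24 — a constant shift. It's a constant shift of +24 (ROT24).
Undoing it on nmucp: n−24=p, m−24=o, u−24=w, c−24=e, p−24=r.

power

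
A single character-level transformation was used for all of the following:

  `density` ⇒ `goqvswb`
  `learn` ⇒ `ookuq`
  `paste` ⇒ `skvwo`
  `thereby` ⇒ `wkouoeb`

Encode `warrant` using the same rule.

The shift depends on letter class: consonant d→g is +3, but vowel e→o is +10. The rule splits by letter class: vowels +10, consonants +3.
Applying it to warrant: w(cons)+3=z, a(vowel)+10=k, r(cons)+3=u, r(cons)+3=u, a(vowel)+10=k, n(cons)+3=q, t(cons)+3=w.

zkuukqw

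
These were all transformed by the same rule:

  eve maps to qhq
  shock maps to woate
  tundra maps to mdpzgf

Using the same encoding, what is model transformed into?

xqpay

Two steps: reverse the string, then apply a Caesar shift of +12.
On model: reverse → ledom; then shift: l+12=x, e+12=q, d+12=p, o+12=a, m+12=y.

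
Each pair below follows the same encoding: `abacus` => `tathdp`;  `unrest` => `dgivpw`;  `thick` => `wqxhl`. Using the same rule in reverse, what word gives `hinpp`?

cross

This is an affine cipher: with a=0,…,z=25, each position x becomes (7x+19) mod 26.
Decoding hinpp: h(7)→15·(7−19)≡2=c; i(8)→15·(8−19)≡17=r; n(13)→15·(13−19)≡14=o; p(15)→15·(15−19)≡18=s; p(15)→15·(15−19)≡18=s (all mod 26).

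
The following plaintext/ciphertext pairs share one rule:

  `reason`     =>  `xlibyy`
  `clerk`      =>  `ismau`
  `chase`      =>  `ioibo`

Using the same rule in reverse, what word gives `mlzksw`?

Letter i (0-indexed) is shifted by i+6, so successive shifts are 6, 7, 8, ….
Decoding mlzksw: m−6=g, l−7=e, z−8=r, k−9=b, s−10=i, w−11=l.

gerbil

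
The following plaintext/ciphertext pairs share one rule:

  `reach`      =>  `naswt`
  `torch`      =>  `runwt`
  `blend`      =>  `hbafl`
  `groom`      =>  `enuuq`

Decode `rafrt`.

tenth

r(17)→n(13) and e(4)→a(0) fit y≡15x+18 (mod 26); the inverse of 15 mod 26 is 7. Treating letters as 0–25, the rule is x ↦ 15x + 18 (mod 26).
Reversing it on rafrt: r(17)→7·(17−18)≡19=t; a(0)→7·(0−18)≡4=e; f(5)→7·(5−18)≡13=n; r(17)→7·(17−18)≡19=t; t(19)→7·(19−18)≡7=h (all mod 26).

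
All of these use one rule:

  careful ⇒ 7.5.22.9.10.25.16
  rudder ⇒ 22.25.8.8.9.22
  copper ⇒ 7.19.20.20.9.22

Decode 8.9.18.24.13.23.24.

c is letter #3 and maps to 7: an offset of 4. The number is (letter's place in the alphabet, a=1) + 4.
Decoding 8.9.18.24.13.23.24: 8→(8−4)÷1=4=d, 9→(9−4)÷1=5=e, 18→(18−4)÷1=14=n, 24→(24−4)÷1=20=t, 13→(13−4)÷1=9=i, 23→(23−4)÷1=19=s, 24→(24−4)÷1=20=t.

dentist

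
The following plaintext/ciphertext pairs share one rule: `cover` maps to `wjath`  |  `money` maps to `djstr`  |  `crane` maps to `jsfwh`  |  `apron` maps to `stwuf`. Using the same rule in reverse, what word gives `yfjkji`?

defeat

The output letters match the input read backwards, each shifted +5: cover reversed is revoc. The word is reversed, then every letter is shifted forward by 5.
Reversing it on yfjkji: shift back: y−5=t, f−5=a, j−5=e, k−5=f, j−5=e, i−5=d → taefed; then reverse → defeat.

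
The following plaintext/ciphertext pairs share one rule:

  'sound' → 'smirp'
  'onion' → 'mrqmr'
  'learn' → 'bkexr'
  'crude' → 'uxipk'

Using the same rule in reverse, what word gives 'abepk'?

s(18)→s(18) and o(14)→m(12) fit y≡21x+4 (mod 26); the inverse of 21 mod 26 is 5. This is an affine cipher: with a=0,…,z=25, each position x becomes (21x+4) mod 26.
Decoding abepk: a(0)→5·(0−4)≡6=g; b(1)→5·(1−4)≡11=l; e(4)→5·(4−4)≡0=a; p(15)→5·(15−4)≡3=d; k(10)→5·(10−4)≡4=e (all mod 26).

glade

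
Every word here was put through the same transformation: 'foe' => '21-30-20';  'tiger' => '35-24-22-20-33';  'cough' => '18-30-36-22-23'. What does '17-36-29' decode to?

Letters become their 1-based position plus 15 (so a→16, b→17, …).
Decoding 17-36-29: 17→(17−15)÷1=2=b, 36→(36−15)÷1=21=u, 29→(29−15)÷1=14=n.

bun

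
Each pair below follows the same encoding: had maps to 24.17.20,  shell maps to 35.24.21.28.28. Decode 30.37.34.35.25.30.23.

nursing

h is letter #8 and maps to 24: an offset of 16. Each letter is replaced by its alphabet position (a=1..z=26) + 16.
Undoing it on 30.37.34.35.25.30.23: 30→(30−16)÷1=14=n, 37→(37−16)÷1=21=u, 34→(34−16)÷1=18=r, 35→(35−16)÷1=19=s, 25→(25−16)÷1=9=i, 30→(30−16)÷1=14=n, 23→(23−16)÷1=7=g.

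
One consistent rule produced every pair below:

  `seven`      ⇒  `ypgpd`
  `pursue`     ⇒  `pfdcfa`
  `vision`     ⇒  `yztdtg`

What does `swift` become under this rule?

eqthd

The output letters match the input read backwards, each shifted +11: seven reversed is neves. Read the word backwards and shift each letter +11.
On swift: reverse → tfiws; then shift: t+11=e, f+11=q, i+11=t, w+11=h, s+11=d.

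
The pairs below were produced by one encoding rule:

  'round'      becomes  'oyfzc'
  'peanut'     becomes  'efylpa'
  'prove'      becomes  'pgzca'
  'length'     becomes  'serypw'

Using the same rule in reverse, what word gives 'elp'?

eat

The output letters match the input read backwards, each shifted +11: round reversed is dnuor. The word is reversed, then every letter is shifted forward by 11.
Undoing it on elp: shift back: e−11=t, l−11=a, p−11=e → tae; then reverse → eat.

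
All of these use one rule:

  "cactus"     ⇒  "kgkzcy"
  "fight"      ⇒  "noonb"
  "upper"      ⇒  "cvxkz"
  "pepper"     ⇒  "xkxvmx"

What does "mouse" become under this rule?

It's a Vigenère-style cipher with numeric key [8,6]: position i shifts by key[i mod 2].
Applying it to mouse: m+8=u, o+6=u, u+8=c, s+6=y, e+8=m.

uucym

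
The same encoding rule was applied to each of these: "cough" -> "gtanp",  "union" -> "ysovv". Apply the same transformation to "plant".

In cough: c→g is +4, o→t is +5, u→a is +6, g→n is +7 — the shift increases by 1 each position. Letter i (0-indexed) is shifted by i+4, so successive shifts are 4, 5, 6, ….
Applying it to plant: p+4=t, l+5=q, a+6=g, n+7=u, t+8=b.

tqgub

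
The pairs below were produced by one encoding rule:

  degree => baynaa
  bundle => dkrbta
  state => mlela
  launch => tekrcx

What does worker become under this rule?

iqnuan

This is an affine cipher: with a=0,…,z=25, each position x becomes (25x+4) mod 26.
For worker: w(22)→25·22+4≡8=i; o(14)→25·14+4≡16=q; r(17)→25·17+4≡13=n; k(10)→25·10+4≡20=u; e(4)→25·4+4≡0=a; r(17)→25·17+4≡13=n (all mod 26).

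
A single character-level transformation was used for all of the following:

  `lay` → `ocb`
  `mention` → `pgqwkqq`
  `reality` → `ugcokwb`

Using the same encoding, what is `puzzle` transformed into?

Vowels shift forward by 2 and consonants shift forward by 3.
On puzzle: p(cons)+3=s, u(vowel)+2=w, z(cons)+3=c, z(cons)+3=c, l(cons)+3=o, e(vowel)+2=g.

swccog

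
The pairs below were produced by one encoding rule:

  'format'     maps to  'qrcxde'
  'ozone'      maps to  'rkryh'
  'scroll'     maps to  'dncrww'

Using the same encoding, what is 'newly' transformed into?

yhhwj

The shift depends on letter class: consonant f→q is +11, but vowel o→r is +3. Vowels shift forward by 3 and consonants shift forward by 11.
Applying it to newly: n(cons)+11=y, e(vowel)+3=h, w(cons)+11=h, l(cons)+11=w, y(cons)+11=j.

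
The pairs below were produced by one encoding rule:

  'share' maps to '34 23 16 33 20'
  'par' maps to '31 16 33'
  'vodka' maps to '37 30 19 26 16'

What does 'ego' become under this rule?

s is letter #19 and maps to 34: an offset of 15. Each letter is replaced by its alphabet position (a=1..z=26) + 15.
Applying it to ego: e=5→20, g=7→22, o=15→30.

20 22 30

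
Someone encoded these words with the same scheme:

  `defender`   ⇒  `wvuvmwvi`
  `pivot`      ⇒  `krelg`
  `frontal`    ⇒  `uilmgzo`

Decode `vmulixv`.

enforce

Each pair mirrors across the alphabet (d↔w, e↔v, f↔u): positions sum to 25. Each letter is replaced by its mirror in the alphabet: a↔z, b↔y, c↔x, and so on (the Atbash cipher).
Undoing it on vmulixv: v↔e, m↔n, u↔f, l↔o, i↔r, x↔c, v↔e.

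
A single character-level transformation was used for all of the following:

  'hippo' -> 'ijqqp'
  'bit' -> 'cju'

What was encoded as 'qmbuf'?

Compare letters: h→i is +1, i→j is +1, p→q is +1 — a constant shift. It's a constant shift of +1 (ROT1).
Reversing it on qmbuf: q−1=p, m−1=l, b−1=a, u−1=t, f−1=e.

plate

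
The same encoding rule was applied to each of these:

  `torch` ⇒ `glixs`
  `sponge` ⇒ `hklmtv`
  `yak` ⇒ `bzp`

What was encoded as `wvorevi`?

Each pair mirrors across the alphabet (t↔g, o↔l, r↔i): positions sum to 25. This is the alphabet-reversal cipher (Atbash): a becomes z, b becomes y, etc.
Undoing it on wvorevi: w↔d, v↔e, o↔l, r↔i, e↔v, v↔e, i↔r.

deliver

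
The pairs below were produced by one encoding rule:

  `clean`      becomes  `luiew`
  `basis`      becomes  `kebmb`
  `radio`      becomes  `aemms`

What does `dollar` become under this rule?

Two shifts are in play — +4 for a/e/i/o/u, +9 for every other letter.
On dollar: d(cons)+9=m, o(vowel)+4=s, l(cons)+9=u, l(cons)+9=u, a(vowel)+4=e, r(cons)+9=a.

msuuea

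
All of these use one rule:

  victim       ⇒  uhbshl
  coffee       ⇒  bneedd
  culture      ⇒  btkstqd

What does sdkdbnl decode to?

Each letter is shifted forward by 25 in the alphabet (a Caesar shift of +25).
Reversing it on sdkdbnl: s−25=t, d−25=e, k−25=l, d−25=e, b−25=c, n−25=o, l−25=m.

telecom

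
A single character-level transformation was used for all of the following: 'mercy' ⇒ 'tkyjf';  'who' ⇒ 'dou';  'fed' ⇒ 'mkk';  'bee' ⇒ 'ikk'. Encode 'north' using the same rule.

The shift depends on letter class: consonant m→t is +7, but vowel e→k is +6. The rule splits by letter class: vowels +6, consonants +7.
Applying it to north: n(cons)+7=u, o(vowel)+6=u, r(cons)+7=y, t(cons)+7=a, h(cons)+7=o.

uuyao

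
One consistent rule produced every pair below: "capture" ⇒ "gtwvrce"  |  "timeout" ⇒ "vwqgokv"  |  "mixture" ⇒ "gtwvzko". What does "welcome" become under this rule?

goqengy

Read the word backwards and shift each letter +2.
Applying it to welcome: reverse → emoclew; then shift: e+2=g, m+2=o, o+2=q, c+2=e, l+2=n, e+2=g, w+2=y.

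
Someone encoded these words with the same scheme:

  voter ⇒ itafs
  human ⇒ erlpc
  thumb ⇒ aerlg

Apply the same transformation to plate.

v(21)→i(8) and o(14)→t(19) fit y≡17x+15 (mod 26); the inverse of 17 mod 26 is 23. Each letter's alphabet position (a=0..z=25) is mapped through 17·x+15 mod 26 — an affine cipher.
On plate: p(15)→17·15+15≡10=k; l(11)→17·11+15≡20=u; a(0)→17·0+15≡15=p; t(19)→17·19+15≡0=a; e(4)→17·4+15≡5=f (all mod 26).

kupaf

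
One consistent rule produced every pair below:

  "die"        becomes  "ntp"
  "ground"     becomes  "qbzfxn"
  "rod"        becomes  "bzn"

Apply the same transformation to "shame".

The shift depends on letter class: consonant d→n is +10, but vowel i→t is +11. Two shifts are in play — +11 for a/e/i/o/u, +10 for every other letter.
On shame: s(cons)+10=c, h(cons)+10=r, a(vowel)+11=l, m(cons)+10=w, e(vowel)+11=p.

crlwp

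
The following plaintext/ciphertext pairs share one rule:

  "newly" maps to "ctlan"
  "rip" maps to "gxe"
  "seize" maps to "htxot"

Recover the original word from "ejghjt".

pursue

Compare letters: n→c is +15, e→t is +15, w→l is +15 — a constant shift. Every letter moves 15 places later in the alphabet, wrapping around z→a.
Reversing it on ejghjt: e−15=p, j−15=u, g−15=r, h−15=s, j−15=u, t−15=e.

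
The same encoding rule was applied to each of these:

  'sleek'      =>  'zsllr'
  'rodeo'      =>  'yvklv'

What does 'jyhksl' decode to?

cradle

Compare letters: s→z is +7, l→s is +7, e→l is +7 — a constant shift. Every letter moves 7 places later in the alphabet, wrapping around z→a.
Undoing it on jyhksl: j−7=c, y−7=r, h−7=a, k−7=d, s−7=l, l−7=e.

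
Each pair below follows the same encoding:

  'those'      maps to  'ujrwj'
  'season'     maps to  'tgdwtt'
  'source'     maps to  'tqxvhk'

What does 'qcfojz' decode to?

packet

In those: t→u is +1, h→j is +2, o→r is +3, s→w is +4 — the shift increases by 1 each position. Each letter shifts forward by (position + 1), i.e. 1, 2, 3, … — the shift grows by one for each successive letter.
Undoing it on qcfojz: q−1=p, c−2=a, f−3=c, o−4=k, j−5=e, z−6=t.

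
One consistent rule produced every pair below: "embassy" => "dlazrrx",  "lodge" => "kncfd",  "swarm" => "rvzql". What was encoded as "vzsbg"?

It's a constant shift of +25 (ROT25).
Reversing it on vzsbg: v−25=w, z−25=a, s−25=t, b−25=c, g−25=h.

watch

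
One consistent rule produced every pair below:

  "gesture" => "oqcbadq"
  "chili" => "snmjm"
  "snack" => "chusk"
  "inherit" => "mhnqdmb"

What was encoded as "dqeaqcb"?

request

g(6)→o(14) and e(4)→q(16) fit y≡25x+20 (mod 26); the inverse of 25 mod 26 is 25. Each letter's alphabet position (a=0..z=25) is mapped through 25·x+20 mod 26 — an affine cipher.
Undoing it on dqeaqcb: d(3)→25·(3−20)≡17=r; q(16)→25·(16−20)≡4=e; e(4)→25·(4−20)≡16=q; a(0)→25·(0−20)≡20=u; q(16)→25·(16−20)≡4=e; c(2)→25·(2−20)≡18=s; b(1)→25·(1−20)≡19=t (all mod 26).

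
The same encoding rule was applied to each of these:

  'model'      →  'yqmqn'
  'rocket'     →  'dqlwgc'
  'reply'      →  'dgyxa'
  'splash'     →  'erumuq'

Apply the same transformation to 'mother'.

A repeating key of period 3 is used — shifts +12, +2, +9 over and over.
On mother: m+12=y, o+2=q, t+9=c, h+12=t, e+2=g, r+9=a.

yqctga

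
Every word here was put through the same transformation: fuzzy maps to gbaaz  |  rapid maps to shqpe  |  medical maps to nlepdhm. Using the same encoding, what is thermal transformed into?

The shift depends on letter class: consonant f→g is +1, but vowel u→b is +7. Vowels shift forward by 7 and consonants shift forward by 1.
On thermal: t(cons)+1=u, h(cons)+1=i, e(vowel)+7=l, r(cons)+1=s, m(cons)+1=n, a(vowel)+7=h, l(cons)+1=m.

uilsnhm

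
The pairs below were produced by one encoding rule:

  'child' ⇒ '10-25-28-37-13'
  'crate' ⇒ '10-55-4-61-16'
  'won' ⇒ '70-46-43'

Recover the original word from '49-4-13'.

c(#3)→10 and h(#8)→25: differences scale by 3, so n = 3·pos + 1. With a=1..z=26, the number is 3·pos + 1.
Decoding 49-4-13: 49→(49−1)÷3=16=p, 4→(4−1)÷3=1=a, 13→(13−1)÷3=4=d.

pad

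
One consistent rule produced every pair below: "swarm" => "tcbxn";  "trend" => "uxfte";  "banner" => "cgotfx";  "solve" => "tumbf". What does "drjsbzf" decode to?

Shifts by position in swarm: pos 0: s→t (+1), pos 1: w→c (+6), pos 2: a→b (+1), pos 3: r→x (+6) — repeating every 2. A repeating key of period 2 is used — shifts +1, +6 over and over.
Undoing it on drjsbzf: d−1=c, r−6=l, j−1=i, s−6=m, b−1=a, z−6=t, f−1=e.

climate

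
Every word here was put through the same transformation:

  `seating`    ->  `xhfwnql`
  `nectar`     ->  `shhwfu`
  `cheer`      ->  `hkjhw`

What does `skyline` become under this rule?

The shifts repeat in a cycle of length 2: positions 0,1,… shift by +5, +3, then the pattern repeats.
For skyline: s+5=x, k+3=n, y+5=d, l+3=o, i+5=n, n+3=q, e+5=j.

xndonqj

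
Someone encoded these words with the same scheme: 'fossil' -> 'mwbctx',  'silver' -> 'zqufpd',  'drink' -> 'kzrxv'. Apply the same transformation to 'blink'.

itrxv

In fossil: f→m is +7, o→w is +8, s→b is +9, s→c is +10 — the shift increases by 1 each position. Letter i (0-indexed) is shifted by i+7, so successive shifts are 7, 8, 9, ….
On blink: b+7=i, l+8=t, i+9=r, n+10=x, k+11=v.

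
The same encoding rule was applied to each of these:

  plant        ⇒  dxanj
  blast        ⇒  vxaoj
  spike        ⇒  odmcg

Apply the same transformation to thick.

jrmqc

p(15)→d(3) and l(11)→x(23) fit y≡21x+0 (mod 26); the inverse of 21 mod 26 is 5. Treating letters as 0–25, the rule is x ↦ 21x + 0 (mod 26).
Applying it to thick: t(19)→21·19+0≡9=j; h(7)→21·7+0≡17=r; i(8)→21·8+0≡12=m; c(2)→21·2+0≡16=q; k(10)→21·10+0≡2=c (all mod 26).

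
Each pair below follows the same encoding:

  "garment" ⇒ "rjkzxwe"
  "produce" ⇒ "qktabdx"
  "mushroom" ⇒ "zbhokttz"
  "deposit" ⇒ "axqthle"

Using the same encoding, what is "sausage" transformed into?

g(6)→r(17) and a(0)→j(9) fit y≡23x+9 (mod 26); the inverse of 23 mod 26 is 17. Each letter's alphabet position (a=0..z=25) is mapped through 23·x+9 mod 26 — an affine cipher.
For sausage: s(18)→23·18+9≡7=h; a(0)→23·0+9≡9=j; u(20)→23·20+9≡1=b; s(18)→23·18+9≡7=h; a(0)→23·0+9≡9=j; g(6)→23·6+9≡17=r; e(4)→23·4+9≡23=x (all mod 26).

hjbhjrx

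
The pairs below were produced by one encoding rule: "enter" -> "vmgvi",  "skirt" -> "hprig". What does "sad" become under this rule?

hzw

Each pair mirrors across the alphabet (e↔v, n↔m, t↔g): positions sum to 25. Letters are reflected about the middle of the alphabet (position → 25−position): Atbash.
On sad: s↔h, a↔z, d↔w.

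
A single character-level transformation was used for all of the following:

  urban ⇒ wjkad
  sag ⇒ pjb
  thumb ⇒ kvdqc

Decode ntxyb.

The output letters match the input read backwards, each shifted +9: urban reversed is nabru. Read the word backwards and shift each letter +9.
Decoding ntxyb: shift back: n−9=e, t−9=k, x−9=o, y−9=p, b−9=s → ekops; then reverse → spoke.

spoke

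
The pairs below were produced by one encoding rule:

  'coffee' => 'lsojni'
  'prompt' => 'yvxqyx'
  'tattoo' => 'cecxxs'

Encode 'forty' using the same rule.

Shifts by position in coffee: pos 0: c→l (+9), pos 1: o→s (+4), pos 2: f→o (+9), pos 3: f→j (+4) — repeating every 2. A repeating key of period 2 is used — shifts +9, +4 over and over.
Applying it to forty: f+9=o, o+4=s, r+9=a, t+4=x, y+9=h.

osaxh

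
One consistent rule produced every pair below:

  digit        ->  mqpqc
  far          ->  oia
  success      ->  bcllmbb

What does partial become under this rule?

The shift depends on letter class: consonant d→m is +9, but vowel i→q is +8. Two shifts are in play — +8 for a/e/i/o/u, +9 for every other letter.
For partial: p(cons)+9=y, a(vowel)+8=i, r(cons)+9=a, t(cons)+9=c, i(vowel)+8=q, a(vowel)+8=i, l(cons)+9=u.

yiacqiu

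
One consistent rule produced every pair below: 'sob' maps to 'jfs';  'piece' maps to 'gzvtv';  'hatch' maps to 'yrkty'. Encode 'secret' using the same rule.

Compare letters: s→j is +17, o→f is +17, b→s is +17 — a constant shift. This is a Caesar cipher with shift 17.
For secret: s+17=j, e+17=v, c+17=t, r+17=i, e+17=v, t+17=k.

jvtivk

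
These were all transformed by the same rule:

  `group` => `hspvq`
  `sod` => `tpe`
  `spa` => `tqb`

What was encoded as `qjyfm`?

pixel

Compare letters: g→h is +1, r→s is +1, o→p is +1 — a constant shift. Each letter is shifted forward by 1 in the alphabet (a Caesar shift of +1).
Reversing it on qjyfm: q−1=p, j−1=i, y−1=x, f−1=e, m−1=l.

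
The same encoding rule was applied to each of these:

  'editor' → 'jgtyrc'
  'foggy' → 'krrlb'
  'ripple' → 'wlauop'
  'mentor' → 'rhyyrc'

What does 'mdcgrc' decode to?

Shifts by position in editor: pos 0: e→j (+5), pos 1: d→g (+3), pos 2: i→t (+11), pos 3: t→y (+5), pos 4: o→r (+3), pos 5: r→c (+11) — repeating every 3. A repeating key of period 3 is used — shifts +5, +3, +11 over and over.
Undoing it on mdcgrc: m−5=h, d−3=a, c−11=r, g−5=b, r−3=o, c−11=r.

harbor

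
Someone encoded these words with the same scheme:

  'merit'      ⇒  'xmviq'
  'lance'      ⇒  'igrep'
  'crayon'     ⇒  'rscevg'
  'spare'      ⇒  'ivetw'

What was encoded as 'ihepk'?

glade

The output letters match the input read backwards, each shifted +4: merit reversed is tirem. The word is reversed, then every letter is shifted forward by 4.
Undoing it on ihepk: shift back: i−4=e, h−4=d, e−4=a, p−4=l, k−4=g → edalg; then reverse → glade.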